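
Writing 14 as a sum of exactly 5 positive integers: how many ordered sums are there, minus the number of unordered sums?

Ordered (compositions into 5 parts): C(13,4) = 715.
Unordered (partitions into 5 parts): 23.
Difference: 715 − 23 = 692.

692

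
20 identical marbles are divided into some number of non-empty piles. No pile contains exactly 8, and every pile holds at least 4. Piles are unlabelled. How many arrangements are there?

19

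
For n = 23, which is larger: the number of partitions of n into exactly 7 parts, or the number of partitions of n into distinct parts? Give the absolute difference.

60

Partitions of 23 into exactly 7 parts: 164.
Partitions of 23 into distinct parts: 104.
|164 − 104| = 60.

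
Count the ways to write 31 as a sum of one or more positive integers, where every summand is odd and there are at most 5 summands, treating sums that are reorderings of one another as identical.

82

Enumerating by decreasing first part gives 82 partitions in all.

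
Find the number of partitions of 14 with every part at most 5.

70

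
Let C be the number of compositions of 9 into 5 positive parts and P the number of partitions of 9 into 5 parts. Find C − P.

65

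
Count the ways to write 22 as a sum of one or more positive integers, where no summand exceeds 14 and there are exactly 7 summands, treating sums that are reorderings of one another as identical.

A full systematic count gives 129.

129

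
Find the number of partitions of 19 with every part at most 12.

There are 460 such partitions.

460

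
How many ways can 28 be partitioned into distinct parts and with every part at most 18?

Systematic enumeration (by largest part, then next-largest, …) yields 189.

189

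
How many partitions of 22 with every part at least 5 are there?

18

Listing the qualifying partitions of 22:
22
17, 5
16, 6
15, 7
14, 8
13, 9
12, 10
12, 5, 5
11, 11
11, 6, 5
10, 7, 5
10, 6, 6
9, 8, 5
9, 7, 6
8, 8, 6
8, 7, 7
7, 5, 5, 5
6, 6, 5, 5
That's 18 in total.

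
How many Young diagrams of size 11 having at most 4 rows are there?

27

There are too many to list fully; the first 12 (by largest part) are:
11
10, 1
9, 2
9, 1, 1
8, 3
8, 2, 1
8, 1, 1, 1
7, 4
7, 3, 1
7, 2, 2
7, 2, 1, 1
6, 5
…and 15 more, for 27 total.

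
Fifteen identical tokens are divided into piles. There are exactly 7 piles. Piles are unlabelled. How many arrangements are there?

The partitions of 15 that satisfy the conditions:
9, 1, 1, 1, 1, 1, 1
8, 2, 1, 1, 1, 1, 1
7, 3, 1, 1, 1, 1, 1
7, 2, 2, 1, 1, 1, 1
6, 4, 1, 1, 1, 1, 1
6, 3, 2, 1, 1, 1, 1
6, 2, 2, 2, 1, 1, 1
5, 5, 1, 1, 1, 1, 1
5, 4, 2, 1, 1, 1, 1
5, 3, 3, 1, 1, 1, 1
5, 3, 2, 2, 1, 1, 1
5, 2, 2, 2, 2, 1, 1
4, 4, 3, 1, 1, 1, 1
4, 4, 2, 2, 1, 1, 1
4, 3, 3, 2, 1, 1, 1
4, 3, 2, 2, 2, 1, 1
4, 2, 2, 2, 2, 2, 1
3, 3, 3, 3, 1, 1, 1
3, 3, 3, 2, 2, 1, 1
3, 3, 2, 2, 2, 2, 1
3, 2, 2, 2, 2, 2, 2

21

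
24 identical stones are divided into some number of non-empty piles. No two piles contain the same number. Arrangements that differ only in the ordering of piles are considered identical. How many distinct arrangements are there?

122

Systematic enumeration (by largest part, then next-largest, …) yields 122.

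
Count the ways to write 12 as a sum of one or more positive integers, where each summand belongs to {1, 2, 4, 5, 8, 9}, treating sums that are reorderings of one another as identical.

30

There are too many to list fully; the first 12 (by largest part) are:
9, 2, 1
9, 1, 1, 1
8, 4
8, 2, 2
8, 2, 1, 1
8, 1, 1, 1, 1
5, 5, 2
5, 5, 1, 1
5, 4, 2, 1
5, 4, 1, 1, 1
5, 2, 2, 2, 1
5, 2, 2, 1, 1, 1
…and 18 more, for 30 total.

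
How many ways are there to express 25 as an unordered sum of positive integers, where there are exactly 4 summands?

Enumerating by decreasing first part gives 120 partitions in all.

120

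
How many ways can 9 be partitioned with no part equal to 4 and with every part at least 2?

Enumerating:
9
2 + 7
3 + 6
2 + 2 + 5
3 + 3 + 3
2 + 2 + 2 + 3
Counting gives 6.

6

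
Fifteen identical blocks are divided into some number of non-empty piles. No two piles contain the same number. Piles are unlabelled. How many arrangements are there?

27

There are too many to list fully; the first 12 (by largest part) are:
15
14,1
13,2
12,3
12,2,1
11,4
11,3,1
10,5
10,4,1
10,3,2
9,6
9,5,1
…and 15 more, for 27 total.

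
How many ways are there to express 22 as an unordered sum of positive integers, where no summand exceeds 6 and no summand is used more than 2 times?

36

A partial list (first 12 by largest part):
5 + 5 + 6 + 6
1 + 4 + 5 + 6 + 6
2 + 3 + 5 + 6 + 6
1 + 1 + 3 + 5 + 6 + 6
1 + 2 + 2 + 5 + 6 + 6
2 + 4 + 4 + 6 + 6
1 + 1 + 4 + 4 + 6 + 6
3 + 3 + 4 + 6 + 6
1 + 2 + 3 + 4 + 6 + 6
1 + 1 + 2 + 2 + 4 + 6 + 6
2 + 2 + 3 + 3 + 6 + 6
1 + 1 + 2 + 3 + 3 + 6 + 6
…and 24 more, for 36 total.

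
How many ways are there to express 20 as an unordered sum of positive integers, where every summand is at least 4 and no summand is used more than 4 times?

23

They are:
20
16, 4
15, 5
14, 6
13, 7
12, 8
12, 4, 4
11, 9
11, 5, 4
10, 10
10, 6, 4
10, 5, 5
9, 7, 4
9, 6, 5
8, 8, 4
8, 7, 5
8, 6, 6
8, 4, 4, 4
7, 7, 6
7, 5, 4, 4
6, 6, 4, 4
6, 5, 5, 4
5, 5, 5, 5
Counting gives 23.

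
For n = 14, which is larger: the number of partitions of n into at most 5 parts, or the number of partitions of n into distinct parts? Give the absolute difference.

Partitions of 14 into at most 5 parts: 70.
Partitions of 14 into distinct parts: 22.
|70 − 22| = 48.

48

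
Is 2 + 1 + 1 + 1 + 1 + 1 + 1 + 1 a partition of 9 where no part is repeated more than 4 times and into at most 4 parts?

The parts sum to 9, and the condition 'no summand is used more than 4 times' is violated.

No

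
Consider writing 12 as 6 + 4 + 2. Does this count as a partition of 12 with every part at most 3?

The parts sum to 12, and the condition 'no summand exceeds 3' is violated.

No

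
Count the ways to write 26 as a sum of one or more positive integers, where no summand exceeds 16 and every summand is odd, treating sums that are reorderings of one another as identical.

146

Enumerating by decreasing first part gives 146 partitions in all.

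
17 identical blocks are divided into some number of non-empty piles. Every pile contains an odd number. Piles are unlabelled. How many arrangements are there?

38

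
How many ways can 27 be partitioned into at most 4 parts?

225

Systematic enumeration (by largest part, then next-largest, …) yields 225.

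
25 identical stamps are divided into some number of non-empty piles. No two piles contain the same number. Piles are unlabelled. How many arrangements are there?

142

Enumerating by decreasing first part gives 142 partitions in all.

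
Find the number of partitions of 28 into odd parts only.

222

Counting exhaustively, 222 partitions satisfy the conditions.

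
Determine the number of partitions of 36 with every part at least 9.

They are:
36
9, 27
10, 26
11, 25
12, 24
13, 23
14, 22
15, 21
16, 20
17, 19
18, 18
9, 9, 18
9, 10, 17
9, 11, 16
10, 10, 16
9, 12, 15
10, 11, 15
9, 13, 14
10, 12, 14
11, 11, 14
10, 13, 13
11, 12, 13
12, 12, 12
9, 9, 9, 9

24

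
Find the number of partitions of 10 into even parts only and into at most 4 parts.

They are:
10
8,2
6,4
6,2,2
4,4,2
4,2,2,2
Counting gives 6.

6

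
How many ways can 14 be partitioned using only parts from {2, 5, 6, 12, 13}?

5

They are:
2+12
2+6+6
2+2+2+2+6
2+2+5+5
2+2+2+2+2+2+2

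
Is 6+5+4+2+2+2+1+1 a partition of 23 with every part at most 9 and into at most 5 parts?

The parts sum to 23, and the condition 'there are at most 5 summands' is violated.

No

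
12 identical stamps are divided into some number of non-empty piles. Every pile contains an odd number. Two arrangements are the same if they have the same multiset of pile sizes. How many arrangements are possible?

The partitions of 12 that satisfy the conditions:
1 + 11
3 + 9
1 + 1 + 1 + 9
5 + 7
1 + 1 + 3 + 7
1 + 1 + 1 + 1 + 1 + 7
1 + 1 + 5 + 5
1 + 3 + 3 + 5
1 + 1 + 1 + 1 + 3 + 5
1 + 1 + 1 + 1 + 1 + 1 + 1 + 5
3 + 3 + 3 + 3
1 + 1 + 1 + 3 + 3 + 3
1 + 1 + 1 + 1 + 1 + 1 + 3 + 3
1 + 1 + 1 + 1 + 1 + 1 + 1 + 1 + 1 + 3
1 + 1 + 1 + 1 + 1 + 1 + 1 + 1 + 1 + 1 + 1 + 1
Counting gives 15.

15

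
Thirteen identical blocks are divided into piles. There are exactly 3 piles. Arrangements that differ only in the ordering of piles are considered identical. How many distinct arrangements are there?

They are:
11, 1, 1
10, 2, 1
9, 3, 1
9, 2, 2
8, 4, 1
8, 3, 2
7, 5, 1
7, 4, 2
7, 3, 3
6, 6, 1
6, 5, 2
6, 4, 3
5, 5, 3
5, 4, 4
Counting gives 14.

14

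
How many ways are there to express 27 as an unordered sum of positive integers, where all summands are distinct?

192

Direct enumeration gives 192 partitions.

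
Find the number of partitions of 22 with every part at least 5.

The partitions of 22 that satisfy the conditions:
22
17+5
16+6
15+7
14+8
13+9
12+10
12+5+5
11+11
11+6+5
10+7+5
10+6+6
9+8+5
9+7+6
8+8+6
8+7+7
7+5+5+5
6+6+5+5

18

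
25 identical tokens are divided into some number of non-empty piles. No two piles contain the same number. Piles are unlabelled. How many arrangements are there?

142

Direct enumeration gives 142 partitions.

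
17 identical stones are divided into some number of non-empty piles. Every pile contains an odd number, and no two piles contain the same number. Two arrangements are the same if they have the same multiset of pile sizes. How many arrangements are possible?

Listing the qualifying partitions of 17:
17
13,3,1
11,5,1
9,7,1
9,5,3
Counting gives 5.

5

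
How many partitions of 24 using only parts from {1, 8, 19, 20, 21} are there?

They are:
21,1,1,1
20,1,1,1,1
19,1,1,1,1,1
8,8,8
8,8,1,1,1,1,1,1,1,1
8,1,1,1,1,1,1,1,1,1,1,1,1,1,1,1,1
1,1,1,1,1,1,1,1,1,1,1,1,1,1,1,1,1,1,1,1,1,1,1,1

7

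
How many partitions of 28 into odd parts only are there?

Systematic enumeration (by largest part, then next-largest, …) yields 222.

222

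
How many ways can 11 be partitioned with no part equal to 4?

41

There are too many to list fully; the first 12 (by largest part) are:
11
10,1
9,2
9,1,1
8,3
8,2,1
8,1,1,1
7,3,1
7,2,2
7,2,1,1
7,1,1,1,1
6,5
…and 29 more, for 41 total.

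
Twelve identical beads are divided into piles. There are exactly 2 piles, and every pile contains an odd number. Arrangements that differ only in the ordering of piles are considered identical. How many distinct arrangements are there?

3

The partitions of 12 that satisfy the conditions:
11, 1
9, 3
7, 5
Counting gives 3.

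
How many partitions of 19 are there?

There are 490 such partitions.

490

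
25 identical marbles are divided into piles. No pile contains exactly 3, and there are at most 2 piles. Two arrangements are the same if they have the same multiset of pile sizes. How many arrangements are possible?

12

Listing the qualifying partitions of 25:
25
24 + 1
23 + 2
21 + 4
20 + 5
19 + 6
18 + 7
17 + 8
16 + 9
15 + 10
14 + 11
13 + 12
That's 12 in total.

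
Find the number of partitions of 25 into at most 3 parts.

65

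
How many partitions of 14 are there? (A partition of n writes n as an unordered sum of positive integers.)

135

Direct enumeration gives 135 partitions.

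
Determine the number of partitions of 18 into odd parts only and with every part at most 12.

A partial list (first 12 by largest part):
11 + 7
11 + 5 + 1 + 1
11 + 3 + 3 + 1
11 + 3 + 1 + 1 + 1 + 1
11 + 1 + 1 + 1 + 1 + 1 + 1 + 1
9 + 9
9 + 7 + 1 + 1
9 + 5 + 3 + 1
9 + 5 + 1 + 1 + 1 + 1
9 + 3 + 3 + 3
9 + 3 + 3 + 1 + 1 + 1
9 + 3 + 1 + 1 + 1 + 1 + 1 + 1
…and 28 more, for 40 total.

40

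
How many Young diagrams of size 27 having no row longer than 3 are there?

There are 75 such partitions.

75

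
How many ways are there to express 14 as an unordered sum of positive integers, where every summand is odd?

They are:
1 + 13
3 + 11
1 + 1 + 1 + 11
5 + 9
1 + 1 + 3 + 9
1 + 1 + 1 + 1 + 1 + 9
7 + 7
1 + 1 + 5 + 7
1 + 3 + 3 + 7
1 + 1 + 1 + 1 + 3 + 7
1 + 1 + 1 + 1 + 1 + 1 + 1 + 7
1 + 3 + 5 + 5
1 + 1 + 1 + 1 + 5 + 5
3 + 3 + 3 + 5
1 + 1 + 1 + 3 + 3 + 5
1 + 1 + 1 + 1 + 1 + 1 + 3 + 5
1 + 1 + 1 + 1 + 1 + 1 + 1 + 1 + 1 + 5
1 + 1 + 3 + 3 + 3 + 3
1 + 1 + 1 + 1 + 1 + 3 + 3 + 3
1 + 1 + 1 + 1 + 1 + 1 + 1 + 1 + 3 + 3
1 + 1 + 1 + 1 + 1 + 1 + 1 + 1 + 1 + 1 + 1 + 3
1 + 1 + 1 + 1 + 1 + 1 + 1 + 1 + 1 + 1 + 1 + 1 + 1 + 1

22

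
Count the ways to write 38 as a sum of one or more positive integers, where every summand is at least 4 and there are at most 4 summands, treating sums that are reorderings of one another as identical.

Counting exhaustively, 223 partitions satisfy the conditions.

223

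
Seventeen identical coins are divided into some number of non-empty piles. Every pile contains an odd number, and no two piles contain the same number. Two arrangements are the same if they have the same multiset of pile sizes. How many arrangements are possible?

5

Listing the qualifying partitions of 17:
17
1 + 3 + 13
1 + 5 + 11
1 + 7 + 9
3 + 5 + 9
Counting gives 5.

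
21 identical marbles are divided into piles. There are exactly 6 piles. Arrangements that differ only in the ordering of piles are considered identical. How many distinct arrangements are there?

There are 110 such partitions.

110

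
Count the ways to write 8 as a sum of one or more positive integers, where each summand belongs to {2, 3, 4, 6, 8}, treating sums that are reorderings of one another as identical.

6

Listing the qualifying partitions of 8:
8
6+2
4+4
4+2+2
3+3+2
2+2+2+2
Counting gives 6.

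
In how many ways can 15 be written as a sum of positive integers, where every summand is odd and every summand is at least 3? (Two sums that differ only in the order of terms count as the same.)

Listing the qualifying partitions of 15:
15
9 + 3 + 3
7 + 5 + 3
5 + 5 + 5
3 + 3 + 3 + 3 + 3

5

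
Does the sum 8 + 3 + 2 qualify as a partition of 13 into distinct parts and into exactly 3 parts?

The parts sum to 13, and the condition 'all summands are distinct' holds; the condition 'there are exactly 3 summands' holds.

Yes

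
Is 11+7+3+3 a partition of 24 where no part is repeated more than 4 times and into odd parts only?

Yes

The parts sum to 24, and the condition 'no summand is used more than 4 times' holds; the condition 'every summand is odd' holds.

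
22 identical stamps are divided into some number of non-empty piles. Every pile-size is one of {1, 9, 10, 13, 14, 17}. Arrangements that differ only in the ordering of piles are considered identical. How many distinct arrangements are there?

10

The partitions of 22 that satisfy the conditions:
17 + 1 + 1 + 1 + 1 + 1
14 + 1 + 1 + 1 + 1 + 1 + 1 + 1 + 1
13 + 9
13 + 1 + 1 + 1 + 1 + 1 + 1 + 1 + 1 + 1
10 + 10 + 1 + 1
10 + 9 + 1 + 1 + 1
10 + 1 + 1 + 1 + 1 + 1 + 1 + 1 + 1 + 1 + 1 + 1 + 1
9 + 9 + 1 + 1 + 1 + 1
9 + 1 + 1 + 1 + 1 + 1 + 1 + 1 + 1 + 1 + 1 + 1 + 1 + 1
1 + 1 + 1 + 1 + 1 + 1 + 1 + 1 + 1 + 1 + 1 + 1 + 1 + 1 + 1 + 1 + 1 + 1 + 1 + 1 + 1 + 1
Counting gives 10.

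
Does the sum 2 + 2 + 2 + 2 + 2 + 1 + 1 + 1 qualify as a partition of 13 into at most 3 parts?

The parts sum to 13, and the condition 'there are at most 3 summands' is violated.

No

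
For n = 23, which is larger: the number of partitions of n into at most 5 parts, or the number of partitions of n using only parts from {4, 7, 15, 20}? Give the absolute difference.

289

Partitions of 23 into at most 5 parts: 291.
Partitions of 23 using only parts from {4, 7, 15, 20}: 2.
|291 − 2| = 289.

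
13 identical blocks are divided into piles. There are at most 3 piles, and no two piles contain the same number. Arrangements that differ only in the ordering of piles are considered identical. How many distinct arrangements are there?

15

The partitions of 13 that satisfy the conditions:
13
12, 1
11, 2
10, 3
10, 2, 1
9, 4
9, 3, 1
8, 5
8, 4, 1
8, 3, 2
7, 6
7, 5, 1
7, 4, 2
6, 5, 2
6, 4, 3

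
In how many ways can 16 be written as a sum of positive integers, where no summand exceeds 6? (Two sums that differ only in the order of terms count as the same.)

136

Direct enumeration gives 136 partitions.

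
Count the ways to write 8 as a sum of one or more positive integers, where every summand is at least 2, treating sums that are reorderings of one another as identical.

They are:
8
6+2
5+3
4+4
4+2+2
3+3+2
2+2+2+2
Counting gives 7.

7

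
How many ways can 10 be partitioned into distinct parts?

10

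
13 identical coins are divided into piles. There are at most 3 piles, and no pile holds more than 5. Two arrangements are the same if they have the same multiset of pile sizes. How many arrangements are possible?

2

Listing the qualifying partitions of 13:
5+5+3
5+4+4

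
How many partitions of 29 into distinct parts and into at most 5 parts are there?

235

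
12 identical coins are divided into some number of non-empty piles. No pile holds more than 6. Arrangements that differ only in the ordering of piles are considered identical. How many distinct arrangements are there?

58

There are too many to list fully; the first 12 (by largest part) are:
6+6
6+5+1
6+4+2
6+4+1+1
6+3+3
6+3+2+1
6+3+1+1+1
6+2+2+2
6+2+2+1+1
6+2+1+1+1+1
6+1+1+1+1+1+1
5+5+2
…and 46 more, for 58 total.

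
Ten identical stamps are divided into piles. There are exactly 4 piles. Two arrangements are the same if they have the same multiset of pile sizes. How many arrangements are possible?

The partitions of 10 that satisfy the conditions:
7, 1, 1, 1
6, 2, 1, 1
5, 3, 1, 1
5, 2, 2, 1
4, 4, 1, 1
4, 3, 2, 1
4, 2, 2, 2
3, 3, 3, 1
3, 3, 2, 2
That's 9 in total.

9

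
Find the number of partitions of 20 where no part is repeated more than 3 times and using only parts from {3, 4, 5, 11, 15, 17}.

Listing the qualifying partitions of 20:
17, 3
15, 5
11, 5, 4
11, 3, 3, 3
5, 5, 4, 3, 3
5, 4, 4, 4, 3

6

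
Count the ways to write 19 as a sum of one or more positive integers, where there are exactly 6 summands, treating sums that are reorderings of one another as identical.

Enumerating by decreasing first part gives 71 partitions in all.

71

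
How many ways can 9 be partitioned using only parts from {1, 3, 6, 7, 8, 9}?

9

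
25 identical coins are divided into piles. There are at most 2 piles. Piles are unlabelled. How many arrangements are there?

13

Listing the qualifying partitions of 25:
25
24+1
23+2
22+3
21+4
20+5
19+6
18+7
17+8
16+9
15+10
14+11
13+12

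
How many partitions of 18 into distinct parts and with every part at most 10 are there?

27

A partial list (first 12 by largest part):
10 + 8
10 + 7 + 1
10 + 6 + 2
10 + 5 + 3
10 + 5 + 2 + 1
10 + 4 + 3 + 1
9 + 8 + 1
9 + 7 + 2
9 + 6 + 3
9 + 6 + 2 + 1
9 + 5 + 4
9 + 5 + 3 + 1
…and 15 more, for 27 total.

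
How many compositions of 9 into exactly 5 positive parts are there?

70

By stars and bars with positive parts, the count is C(8,4) = 70.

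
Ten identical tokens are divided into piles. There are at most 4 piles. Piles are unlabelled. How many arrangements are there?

23

Enumerating:
10
1,9
2,8
1,1,8
3,7
1,2,7
1,1,1,7
4,6
1,3,6
2,2,6
1,1,2,6
5,5
1,4,5
2,3,5
1,1,3,5
1,2,2,5
2,4,4
1,1,4,4
3,3,4
1,2,3,4
2,2,2,4
1,3,3,3
2,2,3,3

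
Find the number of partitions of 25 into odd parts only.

142

Counting exhaustively, 142 partitions satisfy the conditions.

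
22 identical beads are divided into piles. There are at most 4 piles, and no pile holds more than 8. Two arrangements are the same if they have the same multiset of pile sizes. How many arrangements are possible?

They are:
8+8+6
8+8+5+1
8+8+4+2
8+8+3+3
8+7+7
8+7+6+1
8+7+5+2
8+7+4+3
8+6+6+2
8+6+5+3
8+6+4+4
8+5+5+4
7+7+7+1
7+7+6+2
7+7+5+3
7+7+4+4
7+6+6+3
7+6+5+4
7+5+5+5
6+6+6+4
6+6+5+5
Counting gives 21.

21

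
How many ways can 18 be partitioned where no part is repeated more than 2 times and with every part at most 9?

There are 91 such partitions.

91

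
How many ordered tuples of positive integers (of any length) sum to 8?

128

There are 7 gaps and each independently is a cut or not, giving 2^7 = 128.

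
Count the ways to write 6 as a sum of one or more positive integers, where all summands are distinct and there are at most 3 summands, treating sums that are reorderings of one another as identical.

4

Enumerating:
6
5,1
4,2
3,2,1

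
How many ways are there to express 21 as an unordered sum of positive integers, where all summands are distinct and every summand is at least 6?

They are:
21
15,6
14,7
13,8
12,9
11,10
8,7,6

7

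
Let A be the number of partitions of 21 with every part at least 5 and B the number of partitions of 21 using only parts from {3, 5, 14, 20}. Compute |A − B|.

Partitions of 21 with every part at least 5: 15.
Partitions of 21 using only parts from {3, 5, 14, 20}: 2.
|15 − 2| = 13.

13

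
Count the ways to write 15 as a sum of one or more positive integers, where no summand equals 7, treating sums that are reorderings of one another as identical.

A full systematic count gives 154.

154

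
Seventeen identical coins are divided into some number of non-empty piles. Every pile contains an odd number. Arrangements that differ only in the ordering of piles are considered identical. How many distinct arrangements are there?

A partial list (first 12 by largest part):
17
1,1,15
1,3,13
1,1,1,1,13
1,5,11
3,3,11
1,1,1,3,11
1,1,1,1,1,1,11
1,7,9
3,5,9
1,1,1,5,9
1,1,3,3,9
…and 26 more, for 38 total.

38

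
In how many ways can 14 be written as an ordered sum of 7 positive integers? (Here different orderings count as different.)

Place 6 bars in the 13 internal gaps of a row of 14 dots: C(13,6) = 1716.

1716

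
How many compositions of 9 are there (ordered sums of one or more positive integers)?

Each of the 8 gaps between 9 units is either a break or not: 2^8 = 256.

256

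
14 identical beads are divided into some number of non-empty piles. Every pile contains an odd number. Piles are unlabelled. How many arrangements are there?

Listing the qualifying partitions of 14:
13+1
11+3
11+1+1+1
9+5
9+3+1+1
9+1+1+1+1+1
7+7
7+5+1+1
7+3+3+1
7+3+1+1+1+1
7+1+1+1+1+1+1+1
5+5+3+1
5+5+1+1+1+1
5+3+3+3
5+3+3+1+1+1
5+3+1+1+1+1+1+1
5+1+1+1+1+1+1+1+1+1
3+3+3+3+1+1
3+3+3+1+1+1+1+1
3+3+1+1+1+1+1+1+1+1
3+1+1+1+1+1+1+1+1+1+1+1
1+1+1+1+1+1+1+1+1+1+1+1+1+1
That's 22 in total.

22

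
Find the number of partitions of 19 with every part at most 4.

A full systematic count gives 94.

94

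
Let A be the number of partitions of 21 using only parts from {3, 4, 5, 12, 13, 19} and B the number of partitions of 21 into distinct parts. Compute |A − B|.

Partitions of 21 using only parts from {3, 4, 5, 12, 13, 19}: 10.
Partitions of 21 into distinct parts: 76.
|10 − 76| = 66.

66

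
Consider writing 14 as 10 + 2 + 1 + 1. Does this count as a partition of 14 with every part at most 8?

No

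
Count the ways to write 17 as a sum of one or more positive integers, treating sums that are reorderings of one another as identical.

Enumerating by decreasing first part gives 297 partitions in all.

297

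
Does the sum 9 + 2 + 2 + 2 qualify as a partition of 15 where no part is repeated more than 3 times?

The parts sum to 15, and the condition 'no summand is used more than 3 times' holds.

Yes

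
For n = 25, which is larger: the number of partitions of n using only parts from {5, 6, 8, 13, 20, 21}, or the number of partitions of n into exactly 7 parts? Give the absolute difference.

Partitions of 25 using only parts from {5, 6, 8, 13, 20, 21}: 4.
Partitions of 25 into exactly 7 parts: 248.
|4 − 248| = 244.

244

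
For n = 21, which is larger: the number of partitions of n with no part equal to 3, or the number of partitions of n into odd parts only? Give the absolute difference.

331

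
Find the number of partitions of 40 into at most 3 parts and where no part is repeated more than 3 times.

There are 154 such partitions.

154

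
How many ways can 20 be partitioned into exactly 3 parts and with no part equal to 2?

24

Listing the qualifying partitions of 20:
18,1,1
16,3,1
15,4,1
14,5,1
14,3,3
13,6,1
13,4,3
12,7,1
12,5,3
12,4,4
11,8,1
11,6,3
11,5,4
10,9,1
10,7,3
10,6,4
10,5,5
9,8,3
9,7,4
9,6,5
8,8,4
8,7,5
8,6,6
7,7,6
Counting gives 24.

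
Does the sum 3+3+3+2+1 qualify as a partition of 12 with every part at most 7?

Yes

The parts sum to 12, and the condition 'no summand exceeds 7' holds.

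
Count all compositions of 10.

The number of compositions of n is 2^(n−1); here 2^9 = 512.

512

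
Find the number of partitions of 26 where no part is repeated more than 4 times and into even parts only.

76

Direct enumeration gives 76 partitions.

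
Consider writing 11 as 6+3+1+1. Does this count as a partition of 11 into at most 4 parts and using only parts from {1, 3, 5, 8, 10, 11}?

The parts sum to 11, and the condition 'each summand belongs to {1, 3, 5, 8, 10, 11}' is violated.

No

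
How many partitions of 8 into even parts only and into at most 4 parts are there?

5

They are:
8
6+2
4+4
4+2+2
2+2+2+2
Counting gives 5.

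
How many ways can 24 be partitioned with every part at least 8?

7

Enumerating:
24
16, 8
15, 9
14, 10
13, 11
12, 12
8, 8, 8
Counting gives 7.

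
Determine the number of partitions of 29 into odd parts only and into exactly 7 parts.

A partial list (first 12 by largest part):
23+1+1+1+1+1+1
21+3+1+1+1+1+1
19+5+1+1+1+1+1
19+3+3+1+1+1+1
17+7+1+1+1+1+1
17+5+3+1+1+1+1
17+3+3+3+1+1+1
15+9+1+1+1+1+1
15+7+3+1+1+1+1
15+5+5+1+1+1+1
15+5+3+3+1+1+1
15+3+3+3+3+1+1
…and 37 more, for 49 total.

49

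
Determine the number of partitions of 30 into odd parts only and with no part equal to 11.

A full systematic count gives 242.

242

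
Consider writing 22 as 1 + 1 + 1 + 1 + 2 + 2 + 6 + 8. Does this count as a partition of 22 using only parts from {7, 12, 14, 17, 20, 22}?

The parts sum to 22, and the condition 'each summand belongs to {7, 12, 14, 17, 20, 22}' is violated.

No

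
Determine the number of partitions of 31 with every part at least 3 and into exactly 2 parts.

13

Listing the qualifying partitions of 31:
28+3
27+4
26+5
25+6
24+7
23+8
22+9
21+10
20+11
19+12
18+13
17+14
16+15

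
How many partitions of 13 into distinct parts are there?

Listing the qualifying partitions of 13:
13
12, 1
11, 2
10, 3
10, 2, 1
9, 4
9, 3, 1
8, 5
8, 4, 1
8, 3, 2
7, 6
7, 5, 1
7, 4, 2
7, 3, 2, 1
6, 5, 2
6, 4, 3
6, 4, 2, 1
5, 4, 3, 1
That's 18 in total.

18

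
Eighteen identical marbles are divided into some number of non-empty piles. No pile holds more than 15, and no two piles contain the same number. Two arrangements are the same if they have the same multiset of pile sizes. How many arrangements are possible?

43

There are too many to list fully; the first 12 (by largest part) are:
3+15
1+2+15
4+14
1+3+14
5+13
1+4+13
2+3+13
6+12
1+5+12
2+4+12
1+2+3+12
7+11
…and 31 more, for 43 total.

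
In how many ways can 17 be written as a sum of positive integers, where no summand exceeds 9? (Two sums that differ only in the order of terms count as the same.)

Counting exhaustively, 252 partitions satisfy the conditions.

252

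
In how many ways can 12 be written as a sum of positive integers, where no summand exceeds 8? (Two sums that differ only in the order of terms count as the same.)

A partial list (first 12 by largest part):
4+8
1+3+8
2+2+8
1+1+2+8
1+1+1+1+8
5+7
1+4+7
2+3+7
1+1+3+7
1+2+2+7
1+1+1+2+7
1+1+1+1+1+7
…and 58 more, for 70 total.

70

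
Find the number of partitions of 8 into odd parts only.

6

The partitions of 8 that satisfy the conditions:
7 + 1
5 + 3
5 + 1 + 1 + 1
3 + 3 + 1 + 1
3 + 1 + 1 + 1 + 1 + 1
1 + 1 + 1 + 1 + 1 + 1 + 1 + 1
Counting gives 6.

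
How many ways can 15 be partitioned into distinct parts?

27

A partial list (first 12 by largest part):
15
14 + 1
13 + 2
12 + 3
12 + 2 + 1
11 + 4
11 + 3 + 1
10 + 5
10 + 4 + 1
10 + 3 + 2
9 + 6
9 + 5 + 1
…and 15 more, for 27 total.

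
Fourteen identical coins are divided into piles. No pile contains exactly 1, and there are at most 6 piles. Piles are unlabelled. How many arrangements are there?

33

A partial list (first 12 by largest part):
14
12 + 2
11 + 3
10 + 4
10 + 2 + 2
9 + 5
9 + 3 + 2
8 + 6
8 + 4 + 2
8 + 3 + 3
8 + 2 + 2 + 2
7 + 7
…and 21 more, for 33 total.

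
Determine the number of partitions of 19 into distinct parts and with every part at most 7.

6

They are:
1 + 5 + 6 + 7
2 + 4 + 6 + 7
1 + 2 + 3 + 6 + 7
3 + 4 + 5 + 7
1 + 2 + 4 + 5 + 7
1 + 3 + 4 + 5 + 6
Counting gives 6.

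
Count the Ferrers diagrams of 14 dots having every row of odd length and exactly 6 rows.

The partitions of 14 that satisfy the conditions:
9 + 1 + 1 + 1 + 1 + 1
7 + 3 + 1 + 1 + 1 + 1
5 + 5 + 1 + 1 + 1 + 1
5 + 3 + 3 + 1 + 1 + 1
3 + 3 + 3 + 3 + 1 + 1
Counting gives 5.

5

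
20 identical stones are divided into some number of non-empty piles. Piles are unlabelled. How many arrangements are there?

627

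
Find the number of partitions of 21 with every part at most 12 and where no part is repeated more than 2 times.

Enumerating by decreasing first part gives 199 partitions in all.

199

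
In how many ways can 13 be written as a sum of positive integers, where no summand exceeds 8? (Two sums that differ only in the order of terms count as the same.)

89

Direct enumeration gives 89 partitions.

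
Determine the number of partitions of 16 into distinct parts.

A partial list (first 12 by largest part):
16
15 + 1
14 + 2
13 + 3
13 + 2 + 1
12 + 4
12 + 3 + 1
11 + 5
11 + 4 + 1
11 + 3 + 2
10 + 6
10 + 5 + 1
…and 20 more, for 32 total.

32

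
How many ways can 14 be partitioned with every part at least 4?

7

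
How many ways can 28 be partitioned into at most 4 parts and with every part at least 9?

8

The partitions of 28 that satisfy the conditions:
28
19, 9
18, 10
17, 11
16, 12
15, 13
14, 14
10, 9, 9
That's 8 in total.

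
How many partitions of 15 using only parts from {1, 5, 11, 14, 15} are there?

7

Listing the qualifying partitions of 15:
15
14 + 1
11 + 1 + 1 + 1 + 1
5 + 5 + 5
5 + 5 + 1 + 1 + 1 + 1 + 1
5 + 1 + 1 + 1 + 1 + 1 + 1 + 1 + 1 + 1 + 1
1 + 1 + 1 + 1 + 1 + 1 + 1 + 1 + 1 + 1 + 1 + 1 + 1 + 1 + 1
Counting gives 7.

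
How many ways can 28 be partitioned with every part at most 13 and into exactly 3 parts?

16

The partitions of 28 that satisfy the conditions:
2 + 13 + 13
3 + 12 + 13
4 + 11 + 13
5 + 10 + 13
6 + 9 + 13
7 + 8 + 13
4 + 12 + 12
5 + 11 + 12
6 + 10 + 12
7 + 9 + 12
8 + 8 + 12
6 + 11 + 11
7 + 10 + 11
8 + 9 + 11
8 + 10 + 10
9 + 9 + 10
That's 16 in total.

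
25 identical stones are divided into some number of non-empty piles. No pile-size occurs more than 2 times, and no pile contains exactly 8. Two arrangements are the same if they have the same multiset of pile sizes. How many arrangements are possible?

406

Enumerating by decreasing first part gives 406 partitions in all.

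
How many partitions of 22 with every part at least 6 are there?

11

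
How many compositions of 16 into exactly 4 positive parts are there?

By stars and bars with positive parts, the count is C(15,3) = 455.

455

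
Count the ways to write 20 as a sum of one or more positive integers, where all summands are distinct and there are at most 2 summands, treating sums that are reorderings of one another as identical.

Enumerating:
20
19, 1
18, 2
17, 3
16, 4
15, 5
14, 6
13, 7
12, 8
11, 9
Counting gives 10.

10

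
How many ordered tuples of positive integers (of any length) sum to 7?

The number of compositions of n is 2^(n−1); here 2^6 = 64.

64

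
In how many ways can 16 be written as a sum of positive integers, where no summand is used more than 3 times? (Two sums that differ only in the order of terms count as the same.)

132

Direct enumeration gives 132 partitions.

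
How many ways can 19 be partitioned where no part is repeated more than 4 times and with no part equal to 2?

Direct enumeration gives 132 partitions.

132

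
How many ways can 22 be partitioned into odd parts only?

Counting exhaustively, 89 partitions satisfy the conditions.

89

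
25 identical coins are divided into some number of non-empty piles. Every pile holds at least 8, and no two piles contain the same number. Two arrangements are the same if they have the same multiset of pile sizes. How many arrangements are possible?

6

The partitions of 25 that satisfy the conditions:
25
17+8
16+9
15+10
14+11
13+12
Counting gives 6.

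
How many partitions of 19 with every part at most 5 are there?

Counting exhaustively, 164 partitions satisfy the conditions.

164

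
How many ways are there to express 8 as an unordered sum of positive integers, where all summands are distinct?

6

The partitions of 8 that satisfy the conditions:
8
7, 1
6, 2
5, 3
5, 2, 1
4, 3, 1
That's 6 in total.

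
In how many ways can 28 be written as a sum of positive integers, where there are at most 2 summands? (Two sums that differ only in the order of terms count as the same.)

They are:
28
1, 27
2, 26
3, 25
4, 24
5, 23
6, 22
7, 21
8, 20
9, 19
10, 18
11, 17
12, 16
13, 15
14, 14

15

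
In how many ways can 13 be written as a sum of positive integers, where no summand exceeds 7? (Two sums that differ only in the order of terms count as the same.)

Enumerating by decreasing first part gives 82 partitions in all.

82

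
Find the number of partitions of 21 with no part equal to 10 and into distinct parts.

65

There are too many to list fully; the first 12 (by largest part) are:
21
20 + 1
19 + 2
18 + 3
18 + 2 + 1
17 + 4
17 + 3 + 1
16 + 5
16 + 4 + 1
16 + 3 + 2
15 + 6
15 + 5 + 1
…and 53 more, for 65 total.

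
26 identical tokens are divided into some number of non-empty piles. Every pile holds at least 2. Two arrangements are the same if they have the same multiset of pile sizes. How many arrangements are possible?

478

Counting exhaustively, 478 partitions satisfy the conditions.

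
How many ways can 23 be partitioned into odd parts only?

Counting exhaustively, 104 partitions satisfy the conditions.

104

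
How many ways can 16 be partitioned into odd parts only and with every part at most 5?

14

They are:
5+5+5+1
5+5+3+3
5+5+3+1+1+1
5+5+1+1+1+1+1+1
5+3+3+3+1+1
5+3+3+1+1+1+1+1
5+3+1+1+1+1+1+1+1+1
5+1+1+1+1+1+1+1+1+1+1+1
3+3+3+3+3+1
3+3+3+3+1+1+1+1
3+3+3+1+1+1+1+1+1+1
3+3+1+1+1+1+1+1+1+1+1+1
3+1+1+1+1+1+1+1+1+1+1+1+1+1
1+1+1+1+1+1+1+1+1+1+1+1+1+1+1+1
That's 14 in total.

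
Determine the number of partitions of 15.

Direct enumeration gives 176 partitions.

176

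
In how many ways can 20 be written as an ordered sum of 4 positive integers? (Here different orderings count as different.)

A composition of 20 into 4 positive parts is chosen by placing 3 dividers among the 19 gaps between 20 units: C(19,3) = 969.

969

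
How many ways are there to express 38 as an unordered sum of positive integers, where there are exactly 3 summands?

There are 120 such partitions.

120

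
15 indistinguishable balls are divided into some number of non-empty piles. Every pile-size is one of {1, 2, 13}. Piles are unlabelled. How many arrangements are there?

The partitions of 15 that satisfy the conditions:
13 + 2
13 + 1 + 1
2 + 2 + 2 + 2 + 2 + 2 + 2 + 1
2 + 2 + 2 + 2 + 2 + 2 + 1 + 1 + 1
2 + 2 + 2 + 2 + 2 + 1 + 1 + 1 + 1 + 1
2 + 2 + 2 + 2 + 1 + 1 + 1 + 1 + 1 + 1 + 1
2 + 2 + 2 + 1 + 1 + 1 + 1 + 1 + 1 + 1 + 1 + 1
2 + 2 + 1 + 1 + 1 + 1 + 1 + 1 + 1 + 1 + 1 + 1 + 1
2 + 1 + 1 + 1 + 1 + 1 + 1 + 1 + 1 + 1 + 1 + 1 + 1 + 1
1 + 1 + 1 + 1 + 1 + 1 + 1 + 1 + 1 + 1 + 1 + 1 + 1 + 1 + 1

10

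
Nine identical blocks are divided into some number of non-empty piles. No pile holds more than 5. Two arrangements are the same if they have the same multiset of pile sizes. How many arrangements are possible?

They are:
5 + 4
5 + 3 + 1
5 + 2 + 2
5 + 2 + 1 + 1
5 + 1 + 1 + 1 + 1
4 + 4 + 1
4 + 3 + 2
4 + 3 + 1 + 1
4 + 2 + 2 + 1
4 + 2 + 1 + 1 + 1
4 + 1 + 1 + 1 + 1 + 1
3 + 3 + 3
3 + 3 + 2 + 1
3 + 3 + 1 + 1 + 1
3 + 2 + 2 + 2
3 + 2 + 2 + 1 + 1
3 + 2 + 1 + 1 + 1 + 1
3 + 1 + 1 + 1 + 1 + 1 + 1
2 + 2 + 2 + 2 + 1
2 + 2 + 2 + 1 + 1 + 1
2 + 2 + 1 + 1 + 1 + 1 + 1
2 + 1 + 1 + 1 + 1 + 1 + 1 + 1
1 + 1 + 1 + 1 + 1 + 1 + 1 + 1 + 1

23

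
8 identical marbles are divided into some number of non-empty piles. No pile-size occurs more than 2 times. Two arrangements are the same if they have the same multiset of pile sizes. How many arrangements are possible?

Listing the qualifying partitions of 8:
8
7+1
6+2
6+1+1
5+3
5+2+1
4+4
4+3+1
4+2+2
4+2+1+1
3+3+2
3+3+1+1
3+2+2+1

13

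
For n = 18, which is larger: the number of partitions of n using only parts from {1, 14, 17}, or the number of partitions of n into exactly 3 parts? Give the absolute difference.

24

Partitions of 18 using only parts from {1, 14, 17}: 3.
Partitions of 18 into exactly 3 parts: 27.
|3 − 27| = 24.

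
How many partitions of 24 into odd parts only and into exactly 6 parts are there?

26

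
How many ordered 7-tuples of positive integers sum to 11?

By stars and bars with positive parts, the count is C(10,6) = 210.

210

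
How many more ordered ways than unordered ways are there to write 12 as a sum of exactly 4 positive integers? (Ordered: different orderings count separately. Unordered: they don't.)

Ordered (compositions into 4 parts): C(11,3) = 165.
Unordered (partitions into 4 parts): 15.
Difference: 165 − 15 = 150.

150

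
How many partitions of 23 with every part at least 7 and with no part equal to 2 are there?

Enumerating:
23
16 + 7
15 + 8
14 + 9
13 + 10
12 + 11
9 + 7 + 7
8 + 8 + 7

8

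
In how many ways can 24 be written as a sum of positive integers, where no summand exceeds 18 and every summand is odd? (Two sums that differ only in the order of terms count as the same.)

116

There are 116 such partitions.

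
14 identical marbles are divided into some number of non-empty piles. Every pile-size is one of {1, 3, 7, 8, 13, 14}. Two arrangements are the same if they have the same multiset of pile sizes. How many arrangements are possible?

14

Enumerating:
14
13+1
8+3+3
8+3+1+1+1
8+1+1+1+1+1+1
7+7
7+3+3+1
7+3+1+1+1+1
7+1+1+1+1+1+1+1
3+3+3+3+1+1
3+3+3+1+1+1+1+1
3+3+1+1+1+1+1+1+1+1
3+1+1+1+1+1+1+1+1+1+1+1
1+1+1+1+1+1+1+1+1+1+1+1+1+1
That's 14 in total.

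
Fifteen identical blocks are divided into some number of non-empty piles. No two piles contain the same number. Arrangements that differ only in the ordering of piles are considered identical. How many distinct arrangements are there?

27

A partial list (first 12 by largest part):
15
14,1
13,2
12,3
12,2,1
11,4
11,3,1
10,5
10,4,1
10,3,2
9,6
9,5,1
…and 15 more, for 27 total.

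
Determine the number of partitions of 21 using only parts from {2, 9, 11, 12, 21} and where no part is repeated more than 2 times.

2

Listing the qualifying partitions of 21:
21
12, 9
That's 2 in total.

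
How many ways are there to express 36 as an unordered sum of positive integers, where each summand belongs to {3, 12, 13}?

4

They are:
12, 12, 12
12, 12, 3, 3, 3, 3
12, 3, 3, 3, 3, 3, 3, 3, 3
3, 3, 3, 3, 3, 3, 3, 3, 3, 3, 3, 3
Counting gives 4.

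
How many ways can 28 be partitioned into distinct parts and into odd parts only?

They are:
27+1
25+3
23+5
21+7
19+9
19+5+3+1
17+11
17+7+3+1
15+13
15+9+3+1
15+7+5+1
13+11+3+1
13+9+5+1
13+7+5+3
11+9+7+1
11+9+5+3

16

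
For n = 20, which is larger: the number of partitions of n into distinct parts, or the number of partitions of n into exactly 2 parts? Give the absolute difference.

Partitions of 20 into distinct parts: 64.
Partitions of 20 into exactly 2 parts: 10.
|64 − 10| = 54.

54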